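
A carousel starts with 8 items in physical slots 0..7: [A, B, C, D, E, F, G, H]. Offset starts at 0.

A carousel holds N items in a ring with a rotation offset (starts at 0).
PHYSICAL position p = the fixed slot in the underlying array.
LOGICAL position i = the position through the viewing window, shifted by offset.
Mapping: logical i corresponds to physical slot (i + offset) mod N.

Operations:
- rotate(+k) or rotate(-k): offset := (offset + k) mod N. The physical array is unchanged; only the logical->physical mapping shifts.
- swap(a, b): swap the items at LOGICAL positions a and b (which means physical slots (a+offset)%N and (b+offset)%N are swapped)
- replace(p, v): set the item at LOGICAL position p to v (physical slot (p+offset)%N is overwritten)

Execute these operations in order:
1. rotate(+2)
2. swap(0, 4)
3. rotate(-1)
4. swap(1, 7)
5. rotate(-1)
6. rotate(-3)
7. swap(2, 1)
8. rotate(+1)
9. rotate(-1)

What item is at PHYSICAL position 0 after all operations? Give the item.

After op 1 (rotate(+2)): offset=2, physical=[A,B,C,D,E,F,G,H], logical=[C,D,E,F,G,H,A,B]
After op 2 (swap(0, 4)): offset=2, physical=[A,B,G,D,E,F,C,H], logical=[G,D,E,F,C,H,A,B]
After op 3 (rotate(-1)): offset=1, physical=[A,B,G,D,E,F,C,H], logical=[B,G,D,E,F,C,H,A]
After op 4 (swap(1, 7)): offset=1, physical=[G,B,A,D,E,F,C,H], logical=[B,A,D,E,F,C,H,G]
After op 5 (rotate(-1)): offset=0, physical=[G,B,A,D,E,F,C,H], logical=[G,B,A,D,E,F,C,H]
After op 6 (rotate(-3)): offset=5, physical=[G,B,A,D,E,F,C,H], logical=[F,C,H,G,B,A,D,E]
After op 7 (swap(2, 1)): offset=5, physical=[G,B,A,D,E,F,H,C], logical=[F,H,C,G,B,A,D,E]
After op 8 (rotate(+1)): offset=6, physical=[G,B,A,D,E,F,H,C], logical=[H,C,G,B,A,D,E,F]
After op 9 (rotate(-1)): offset=5, physical=[G,B,A,D,E,F,H,C], logical=[F,H,C,G,B,A,D,E]

Answer: G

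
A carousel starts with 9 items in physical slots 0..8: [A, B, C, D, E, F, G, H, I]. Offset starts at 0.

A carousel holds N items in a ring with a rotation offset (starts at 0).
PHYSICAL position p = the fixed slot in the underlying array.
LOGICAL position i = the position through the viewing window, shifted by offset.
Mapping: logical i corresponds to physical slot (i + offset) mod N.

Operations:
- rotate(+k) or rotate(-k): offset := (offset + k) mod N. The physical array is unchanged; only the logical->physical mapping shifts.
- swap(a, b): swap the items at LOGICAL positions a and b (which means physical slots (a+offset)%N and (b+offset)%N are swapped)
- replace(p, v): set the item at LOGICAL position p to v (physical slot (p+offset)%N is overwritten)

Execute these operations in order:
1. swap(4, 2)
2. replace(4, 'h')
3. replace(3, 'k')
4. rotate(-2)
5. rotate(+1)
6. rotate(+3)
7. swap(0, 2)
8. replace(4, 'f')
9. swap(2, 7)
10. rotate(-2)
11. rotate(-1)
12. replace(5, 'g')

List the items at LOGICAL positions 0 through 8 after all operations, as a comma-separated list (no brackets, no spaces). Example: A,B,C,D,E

After op 1 (swap(4, 2)): offset=0, physical=[A,B,E,D,C,F,G,H,I], logical=[A,B,E,D,C,F,G,H,I]
After op 2 (replace(4, 'h')): offset=0, physical=[A,B,E,D,h,F,G,H,I], logical=[A,B,E,D,h,F,G,H,I]
After op 3 (replace(3, 'k')): offset=0, physical=[A,B,E,k,h,F,G,H,I], logical=[A,B,E,k,h,F,G,H,I]
After op 4 (rotate(-2)): offset=7, physical=[A,B,E,k,h,F,G,H,I], logical=[H,I,A,B,E,k,h,F,G]
After op 5 (rotate(+1)): offset=8, physical=[A,B,E,k,h,F,G,H,I], logical=[I,A,B,E,k,h,F,G,H]
After op 6 (rotate(+3)): offset=2, physical=[A,B,E,k,h,F,G,H,I], logical=[E,k,h,F,G,H,I,A,B]
After op 7 (swap(0, 2)): offset=2, physical=[A,B,h,k,E,F,G,H,I], logical=[h,k,E,F,G,H,I,A,B]
After op 8 (replace(4, 'f')): offset=2, physical=[A,B,h,k,E,F,f,H,I], logical=[h,k,E,F,f,H,I,A,B]
After op 9 (swap(2, 7)): offset=2, physical=[E,B,h,k,A,F,f,H,I], logical=[h,k,A,F,f,H,I,E,B]
After op 10 (rotate(-2)): offset=0, physical=[E,B,h,k,A,F,f,H,I], logical=[E,B,h,k,A,F,f,H,I]
After op 11 (rotate(-1)): offset=8, physical=[E,B,h,k,A,F,f,H,I], logical=[I,E,B,h,k,A,F,f,H]
After op 12 (replace(5, 'g')): offset=8, physical=[E,B,h,k,g,F,f,H,I], logical=[I,E,B,h,k,g,F,f,H]

Answer: I,E,B,h,k,g,F,f,H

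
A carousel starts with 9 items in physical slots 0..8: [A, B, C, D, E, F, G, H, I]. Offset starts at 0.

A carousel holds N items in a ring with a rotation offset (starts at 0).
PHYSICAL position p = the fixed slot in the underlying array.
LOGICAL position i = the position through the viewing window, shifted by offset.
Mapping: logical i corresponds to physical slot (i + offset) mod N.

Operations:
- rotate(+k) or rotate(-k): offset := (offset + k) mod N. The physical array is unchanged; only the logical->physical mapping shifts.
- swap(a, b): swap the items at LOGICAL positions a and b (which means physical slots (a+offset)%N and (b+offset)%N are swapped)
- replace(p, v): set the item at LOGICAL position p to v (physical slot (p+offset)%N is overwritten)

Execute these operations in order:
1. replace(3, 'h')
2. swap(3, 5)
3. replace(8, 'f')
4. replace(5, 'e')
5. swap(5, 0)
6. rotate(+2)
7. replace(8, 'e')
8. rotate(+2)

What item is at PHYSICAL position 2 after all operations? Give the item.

After op 1 (replace(3, 'h')): offset=0, physical=[A,B,C,h,E,F,G,H,I], logical=[A,B,C,h,E,F,G,H,I]
After op 2 (swap(3, 5)): offset=0, physical=[A,B,C,F,E,h,G,H,I], logical=[A,B,C,F,E,h,G,H,I]
After op 3 (replace(8, 'f')): offset=0, physical=[A,B,C,F,E,h,G,H,f], logical=[A,B,C,F,E,h,G,H,f]
After op 4 (replace(5, 'e')): offset=0, physical=[A,B,C,F,E,e,G,H,f], logical=[A,B,C,F,E,e,G,H,f]
After op 5 (swap(5, 0)): offset=0, physical=[e,B,C,F,E,A,G,H,f], logical=[e,B,C,F,E,A,G,H,f]
After op 6 (rotate(+2)): offset=2, physical=[e,B,C,F,E,A,G,H,f], logical=[C,F,E,A,G,H,f,e,B]
After op 7 (replace(8, 'e')): offset=2, physical=[e,e,C,F,E,A,G,H,f], logical=[C,F,E,A,G,H,f,e,e]
After op 8 (rotate(+2)): offset=4, physical=[e,e,C,F,E,A,G,H,f], logical=[E,A,G,H,f,e,e,C,F]

Answer: C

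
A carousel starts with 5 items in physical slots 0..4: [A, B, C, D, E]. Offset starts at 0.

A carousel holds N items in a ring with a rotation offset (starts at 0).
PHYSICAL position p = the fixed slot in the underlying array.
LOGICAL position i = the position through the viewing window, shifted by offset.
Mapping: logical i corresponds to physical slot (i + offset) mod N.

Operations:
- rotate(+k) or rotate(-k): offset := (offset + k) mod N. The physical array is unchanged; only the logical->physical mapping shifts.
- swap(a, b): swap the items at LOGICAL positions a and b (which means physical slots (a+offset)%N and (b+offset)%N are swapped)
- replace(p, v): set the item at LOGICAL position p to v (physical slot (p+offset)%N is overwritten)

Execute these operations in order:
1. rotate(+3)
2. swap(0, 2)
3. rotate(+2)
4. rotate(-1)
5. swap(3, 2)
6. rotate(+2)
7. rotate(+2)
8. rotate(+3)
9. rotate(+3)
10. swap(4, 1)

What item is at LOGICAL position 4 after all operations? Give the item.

Answer: D

Derivation:
After op 1 (rotate(+3)): offset=3, physical=[A,B,C,D,E], logical=[D,E,A,B,C]
After op 2 (swap(0, 2)): offset=3, physical=[D,B,C,A,E], logical=[A,E,D,B,C]
After op 3 (rotate(+2)): offset=0, physical=[D,B,C,A,E], logical=[D,B,C,A,E]
After op 4 (rotate(-1)): offset=4, physical=[D,B,C,A,E], logical=[E,D,B,C,A]
After op 5 (swap(3, 2)): offset=4, physical=[D,C,B,A,E], logical=[E,D,C,B,A]
After op 6 (rotate(+2)): offset=1, physical=[D,C,B,A,E], logical=[C,B,A,E,D]
After op 7 (rotate(+2)): offset=3, physical=[D,C,B,A,E], logical=[A,E,D,C,B]
After op 8 (rotate(+3)): offset=1, physical=[D,C,B,A,E], logical=[C,B,A,E,D]
After op 9 (rotate(+3)): offset=4, physical=[D,C,B,A,E], logical=[E,D,C,B,A]
After op 10 (swap(4, 1)): offset=4, physical=[A,C,B,D,E], logical=[E,A,C,B,D]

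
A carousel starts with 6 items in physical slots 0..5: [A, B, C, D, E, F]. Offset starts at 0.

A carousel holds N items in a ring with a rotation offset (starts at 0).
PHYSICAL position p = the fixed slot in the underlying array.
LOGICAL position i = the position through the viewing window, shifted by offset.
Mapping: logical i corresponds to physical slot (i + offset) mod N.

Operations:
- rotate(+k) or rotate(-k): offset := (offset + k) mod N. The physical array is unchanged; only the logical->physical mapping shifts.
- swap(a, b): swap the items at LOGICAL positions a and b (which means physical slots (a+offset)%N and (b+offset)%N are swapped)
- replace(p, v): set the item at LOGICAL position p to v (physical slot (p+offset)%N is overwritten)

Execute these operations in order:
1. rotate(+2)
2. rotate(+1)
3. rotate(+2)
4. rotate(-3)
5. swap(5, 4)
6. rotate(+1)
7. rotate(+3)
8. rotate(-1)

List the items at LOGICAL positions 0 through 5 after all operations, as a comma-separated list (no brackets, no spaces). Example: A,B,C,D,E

After op 1 (rotate(+2)): offset=2, physical=[A,B,C,D,E,F], logical=[C,D,E,F,A,B]
After op 2 (rotate(+1)): offset=3, physical=[A,B,C,D,E,F], logical=[D,E,F,A,B,C]
After op 3 (rotate(+2)): offset=5, physical=[A,B,C,D,E,F], logical=[F,A,B,C,D,E]
After op 4 (rotate(-3)): offset=2, physical=[A,B,C,D,E,F], logical=[C,D,E,F,A,B]
After op 5 (swap(5, 4)): offset=2, physical=[B,A,C,D,E,F], logical=[C,D,E,F,B,A]
After op 6 (rotate(+1)): offset=3, physical=[B,A,C,D,E,F], logical=[D,E,F,B,A,C]
After op 7 (rotate(+3)): offset=0, physical=[B,A,C,D,E,F], logical=[B,A,C,D,E,F]
After op 8 (rotate(-1)): offset=5, physical=[B,A,C,D,E,F], logical=[F,B,A,C,D,E]

Answer: F,B,A,C,D,E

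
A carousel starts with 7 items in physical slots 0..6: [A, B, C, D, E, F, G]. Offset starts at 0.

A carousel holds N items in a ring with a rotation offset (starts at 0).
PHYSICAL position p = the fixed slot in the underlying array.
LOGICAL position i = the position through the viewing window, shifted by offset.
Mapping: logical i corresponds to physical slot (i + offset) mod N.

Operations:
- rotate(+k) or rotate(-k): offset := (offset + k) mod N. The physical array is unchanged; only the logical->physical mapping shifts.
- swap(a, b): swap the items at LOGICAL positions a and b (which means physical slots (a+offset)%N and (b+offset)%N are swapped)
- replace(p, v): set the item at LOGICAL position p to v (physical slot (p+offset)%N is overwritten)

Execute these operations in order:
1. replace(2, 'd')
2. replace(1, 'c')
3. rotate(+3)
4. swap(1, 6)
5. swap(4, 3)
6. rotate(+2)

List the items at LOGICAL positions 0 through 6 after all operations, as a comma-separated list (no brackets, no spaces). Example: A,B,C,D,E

Answer: F,A,G,c,E,D,d

Derivation:
After op 1 (replace(2, 'd')): offset=0, physical=[A,B,d,D,E,F,G], logical=[A,B,d,D,E,F,G]
After op 2 (replace(1, 'c')): offset=0, physical=[A,c,d,D,E,F,G], logical=[A,c,d,D,E,F,G]
After op 3 (rotate(+3)): offset=3, physical=[A,c,d,D,E,F,G], logical=[D,E,F,G,A,c,d]
After op 4 (swap(1, 6)): offset=3, physical=[A,c,E,D,d,F,G], logical=[D,d,F,G,A,c,E]
After op 5 (swap(4, 3)): offset=3, physical=[G,c,E,D,d,F,A], logical=[D,d,F,A,G,c,E]
After op 6 (rotate(+2)): offset=5, physical=[G,c,E,D,d,F,A], logical=[F,A,G,c,E,D,d]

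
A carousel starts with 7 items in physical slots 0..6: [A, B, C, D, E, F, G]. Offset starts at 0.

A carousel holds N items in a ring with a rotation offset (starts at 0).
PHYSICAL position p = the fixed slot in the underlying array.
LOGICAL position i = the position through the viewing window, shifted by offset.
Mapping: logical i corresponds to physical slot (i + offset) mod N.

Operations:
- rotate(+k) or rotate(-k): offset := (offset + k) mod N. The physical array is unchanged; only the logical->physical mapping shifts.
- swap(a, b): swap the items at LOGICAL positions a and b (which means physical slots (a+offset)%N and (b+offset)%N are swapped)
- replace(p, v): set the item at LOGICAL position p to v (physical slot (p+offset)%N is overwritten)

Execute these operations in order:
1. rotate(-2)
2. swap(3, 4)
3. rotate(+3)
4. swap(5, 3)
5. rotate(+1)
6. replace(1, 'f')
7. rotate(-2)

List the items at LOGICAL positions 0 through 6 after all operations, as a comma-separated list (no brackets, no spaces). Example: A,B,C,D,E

Answer: A,C,B,f,G,F,E

Derivation:
After op 1 (rotate(-2)): offset=5, physical=[A,B,C,D,E,F,G], logical=[F,G,A,B,C,D,E]
After op 2 (swap(3, 4)): offset=5, physical=[A,C,B,D,E,F,G], logical=[F,G,A,C,B,D,E]
After op 3 (rotate(+3)): offset=1, physical=[A,C,B,D,E,F,G], logical=[C,B,D,E,F,G,A]
After op 4 (swap(5, 3)): offset=1, physical=[A,C,B,D,G,F,E], logical=[C,B,D,G,F,E,A]
After op 5 (rotate(+1)): offset=2, physical=[A,C,B,D,G,F,E], logical=[B,D,G,F,E,A,C]
After op 6 (replace(1, 'f')): offset=2, physical=[A,C,B,f,G,F,E], logical=[B,f,G,F,E,A,C]
After op 7 (rotate(-2)): offset=0, physical=[A,C,B,f,G,F,E], logical=[A,C,B,f,G,F,E]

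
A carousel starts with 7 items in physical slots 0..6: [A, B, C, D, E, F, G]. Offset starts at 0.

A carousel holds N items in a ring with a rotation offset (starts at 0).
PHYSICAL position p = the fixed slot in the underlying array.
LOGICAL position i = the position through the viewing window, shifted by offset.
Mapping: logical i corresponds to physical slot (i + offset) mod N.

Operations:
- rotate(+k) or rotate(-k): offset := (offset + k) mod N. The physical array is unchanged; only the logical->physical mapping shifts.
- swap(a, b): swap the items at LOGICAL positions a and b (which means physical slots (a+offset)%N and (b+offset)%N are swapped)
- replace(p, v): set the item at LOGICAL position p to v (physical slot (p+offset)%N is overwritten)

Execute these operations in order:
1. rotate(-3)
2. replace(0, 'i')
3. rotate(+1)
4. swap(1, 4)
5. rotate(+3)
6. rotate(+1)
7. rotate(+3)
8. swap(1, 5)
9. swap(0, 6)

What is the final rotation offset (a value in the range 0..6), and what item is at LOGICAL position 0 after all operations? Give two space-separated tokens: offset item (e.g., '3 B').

Answer: 5 i

Derivation:
After op 1 (rotate(-3)): offset=4, physical=[A,B,C,D,E,F,G], logical=[E,F,G,A,B,C,D]
After op 2 (replace(0, 'i')): offset=4, physical=[A,B,C,D,i,F,G], logical=[i,F,G,A,B,C,D]
After op 3 (rotate(+1)): offset=5, physical=[A,B,C,D,i,F,G], logical=[F,G,A,B,C,D,i]
After op 4 (swap(1, 4)): offset=5, physical=[A,B,G,D,i,F,C], logical=[F,C,A,B,G,D,i]
After op 5 (rotate(+3)): offset=1, physical=[A,B,G,D,i,F,C], logical=[B,G,D,i,F,C,A]
After op 6 (rotate(+1)): offset=2, physical=[A,B,G,D,i,F,C], logical=[G,D,i,F,C,A,B]
After op 7 (rotate(+3)): offset=5, physical=[A,B,G,D,i,F,C], logical=[F,C,A,B,G,D,i]
After op 8 (swap(1, 5)): offset=5, physical=[A,B,G,C,i,F,D], logical=[F,D,A,B,G,C,i]
After op 9 (swap(0, 6)): offset=5, physical=[A,B,G,C,F,i,D], logical=[i,D,A,B,G,C,F]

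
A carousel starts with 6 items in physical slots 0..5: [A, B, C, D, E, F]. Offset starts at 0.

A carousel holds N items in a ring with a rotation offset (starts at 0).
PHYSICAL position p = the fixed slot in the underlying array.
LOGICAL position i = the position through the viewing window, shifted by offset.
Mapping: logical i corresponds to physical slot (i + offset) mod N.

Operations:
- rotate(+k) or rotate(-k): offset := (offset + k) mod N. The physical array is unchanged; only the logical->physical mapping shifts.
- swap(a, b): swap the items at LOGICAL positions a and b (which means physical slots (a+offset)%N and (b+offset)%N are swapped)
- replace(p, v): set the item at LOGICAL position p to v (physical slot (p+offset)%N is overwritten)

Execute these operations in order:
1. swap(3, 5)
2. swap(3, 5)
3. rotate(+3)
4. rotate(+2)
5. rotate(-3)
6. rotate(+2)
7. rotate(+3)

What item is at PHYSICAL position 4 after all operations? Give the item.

Answer: E

Derivation:
After op 1 (swap(3, 5)): offset=0, physical=[A,B,C,F,E,D], logical=[A,B,C,F,E,D]
After op 2 (swap(3, 5)): offset=0, physical=[A,B,C,D,E,F], logical=[A,B,C,D,E,F]
After op 3 (rotate(+3)): offset=3, physical=[A,B,C,D,E,F], logical=[D,E,F,A,B,C]
After op 4 (rotate(+2)): offset=5, physical=[A,B,C,D,E,F], logical=[F,A,B,C,D,E]
After op 5 (rotate(-3)): offset=2, physical=[A,B,C,D,E,F], logical=[C,D,E,F,A,B]
After op 6 (rotate(+2)): offset=4, physical=[A,B,C,D,E,F], logical=[E,F,A,B,C,D]
After op 7 (rotate(+3)): offset=1, physical=[A,B,C,D,E,F], logical=[B,C,D,E,F,A]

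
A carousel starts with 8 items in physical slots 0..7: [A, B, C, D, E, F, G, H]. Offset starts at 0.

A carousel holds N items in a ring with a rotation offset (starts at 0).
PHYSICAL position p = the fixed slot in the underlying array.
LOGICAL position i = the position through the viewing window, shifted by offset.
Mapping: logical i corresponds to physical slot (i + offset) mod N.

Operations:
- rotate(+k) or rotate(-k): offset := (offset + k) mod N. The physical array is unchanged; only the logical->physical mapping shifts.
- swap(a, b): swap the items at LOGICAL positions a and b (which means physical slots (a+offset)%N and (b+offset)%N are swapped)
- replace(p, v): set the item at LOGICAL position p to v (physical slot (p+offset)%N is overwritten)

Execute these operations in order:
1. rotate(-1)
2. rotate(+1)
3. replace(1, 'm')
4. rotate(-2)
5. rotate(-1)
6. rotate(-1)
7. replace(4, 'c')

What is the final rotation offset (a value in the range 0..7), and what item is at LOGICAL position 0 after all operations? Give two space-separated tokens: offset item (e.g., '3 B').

After op 1 (rotate(-1)): offset=7, physical=[A,B,C,D,E,F,G,H], logical=[H,A,B,C,D,E,F,G]
After op 2 (rotate(+1)): offset=0, physical=[A,B,C,D,E,F,G,H], logical=[A,B,C,D,E,F,G,H]
After op 3 (replace(1, 'm')): offset=0, physical=[A,m,C,D,E,F,G,H], logical=[A,m,C,D,E,F,G,H]
After op 4 (rotate(-2)): offset=6, physical=[A,m,C,D,E,F,G,H], logical=[G,H,A,m,C,D,E,F]
After op 5 (rotate(-1)): offset=5, physical=[A,m,C,D,E,F,G,H], logical=[F,G,H,A,m,C,D,E]
After op 6 (rotate(-1)): offset=4, physical=[A,m,C,D,E,F,G,H], logical=[E,F,G,H,A,m,C,D]
After op 7 (replace(4, 'c')): offset=4, physical=[c,m,C,D,E,F,G,H], logical=[E,F,G,H,c,m,C,D]

Answer: 4 E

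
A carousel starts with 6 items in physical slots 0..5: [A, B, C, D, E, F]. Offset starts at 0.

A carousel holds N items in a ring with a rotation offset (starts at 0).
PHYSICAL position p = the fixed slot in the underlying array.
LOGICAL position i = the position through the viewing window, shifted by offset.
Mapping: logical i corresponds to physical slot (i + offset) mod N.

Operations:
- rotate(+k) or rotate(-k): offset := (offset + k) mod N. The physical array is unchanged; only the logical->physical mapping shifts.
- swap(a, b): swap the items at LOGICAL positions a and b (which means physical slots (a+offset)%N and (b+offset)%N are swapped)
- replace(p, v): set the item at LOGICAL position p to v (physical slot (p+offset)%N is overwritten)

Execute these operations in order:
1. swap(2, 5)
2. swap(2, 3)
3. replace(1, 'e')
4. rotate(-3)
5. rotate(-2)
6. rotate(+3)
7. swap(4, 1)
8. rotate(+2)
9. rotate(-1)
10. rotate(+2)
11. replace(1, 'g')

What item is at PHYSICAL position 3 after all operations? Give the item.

After op 1 (swap(2, 5)): offset=0, physical=[A,B,F,D,E,C], logical=[A,B,F,D,E,C]
After op 2 (swap(2, 3)): offset=0, physical=[A,B,D,F,E,C], logical=[A,B,D,F,E,C]
After op 3 (replace(1, 'e')): offset=0, physical=[A,e,D,F,E,C], logical=[A,e,D,F,E,C]
After op 4 (rotate(-3)): offset=3, physical=[A,e,D,F,E,C], logical=[F,E,C,A,e,D]
After op 5 (rotate(-2)): offset=1, physical=[A,e,D,F,E,C], logical=[e,D,F,E,C,A]
After op 6 (rotate(+3)): offset=4, physical=[A,e,D,F,E,C], logical=[E,C,A,e,D,F]
After op 7 (swap(4, 1)): offset=4, physical=[A,e,C,F,E,D], logical=[E,D,A,e,C,F]
After op 8 (rotate(+2)): offset=0, physical=[A,e,C,F,E,D], logical=[A,e,C,F,E,D]
After op 9 (rotate(-1)): offset=5, physical=[A,e,C,F,E,D], logical=[D,A,e,C,F,E]
After op 10 (rotate(+2)): offset=1, physical=[A,e,C,F,E,D], logical=[e,C,F,E,D,A]
After op 11 (replace(1, 'g')): offset=1, physical=[A,e,g,F,E,D], logical=[e,g,F,E,D,A]

Answer: F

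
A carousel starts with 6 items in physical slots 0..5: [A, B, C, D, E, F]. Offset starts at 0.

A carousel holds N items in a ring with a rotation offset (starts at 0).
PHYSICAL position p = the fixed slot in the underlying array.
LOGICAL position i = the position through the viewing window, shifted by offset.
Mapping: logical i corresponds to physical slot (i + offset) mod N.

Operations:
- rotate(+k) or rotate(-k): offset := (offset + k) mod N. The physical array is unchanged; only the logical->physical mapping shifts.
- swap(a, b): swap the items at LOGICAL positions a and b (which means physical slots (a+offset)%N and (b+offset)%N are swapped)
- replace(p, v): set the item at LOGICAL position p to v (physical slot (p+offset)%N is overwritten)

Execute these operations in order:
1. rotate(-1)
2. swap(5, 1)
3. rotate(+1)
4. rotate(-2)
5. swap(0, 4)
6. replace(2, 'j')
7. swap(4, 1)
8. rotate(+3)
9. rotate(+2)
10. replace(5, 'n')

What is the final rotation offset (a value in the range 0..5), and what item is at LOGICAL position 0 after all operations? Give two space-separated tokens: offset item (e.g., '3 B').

Answer: 3 D

Derivation:
After op 1 (rotate(-1)): offset=5, physical=[A,B,C,D,E,F], logical=[F,A,B,C,D,E]
After op 2 (swap(5, 1)): offset=5, physical=[E,B,C,D,A,F], logical=[F,E,B,C,D,A]
After op 3 (rotate(+1)): offset=0, physical=[E,B,C,D,A,F], logical=[E,B,C,D,A,F]
After op 4 (rotate(-2)): offset=4, physical=[E,B,C,D,A,F], logical=[A,F,E,B,C,D]
After op 5 (swap(0, 4)): offset=4, physical=[E,B,A,D,C,F], logical=[C,F,E,B,A,D]
After op 6 (replace(2, 'j')): offset=4, physical=[j,B,A,D,C,F], logical=[C,F,j,B,A,D]
After op 7 (swap(4, 1)): offset=4, physical=[j,B,F,D,C,A], logical=[C,A,j,B,F,D]
After op 8 (rotate(+3)): offset=1, physical=[j,B,F,D,C,A], logical=[B,F,D,C,A,j]
After op 9 (rotate(+2)): offset=3, physical=[j,B,F,D,C,A], logical=[D,C,A,j,B,F]
After op 10 (replace(5, 'n')): offset=3, physical=[j,B,n,D,C,A], logical=[D,C,A,j,B,n]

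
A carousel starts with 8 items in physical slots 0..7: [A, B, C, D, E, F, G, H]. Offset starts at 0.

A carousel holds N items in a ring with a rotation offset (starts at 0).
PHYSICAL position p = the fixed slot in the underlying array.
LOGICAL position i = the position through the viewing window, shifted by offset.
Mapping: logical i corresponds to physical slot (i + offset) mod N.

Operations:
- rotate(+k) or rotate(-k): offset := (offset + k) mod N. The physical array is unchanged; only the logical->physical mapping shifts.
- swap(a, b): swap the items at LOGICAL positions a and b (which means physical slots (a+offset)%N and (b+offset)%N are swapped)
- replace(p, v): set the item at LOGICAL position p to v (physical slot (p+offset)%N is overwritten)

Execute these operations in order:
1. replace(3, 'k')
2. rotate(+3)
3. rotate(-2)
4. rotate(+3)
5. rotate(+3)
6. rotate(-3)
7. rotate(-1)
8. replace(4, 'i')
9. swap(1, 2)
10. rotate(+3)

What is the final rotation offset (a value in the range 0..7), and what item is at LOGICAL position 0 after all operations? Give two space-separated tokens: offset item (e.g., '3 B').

After op 1 (replace(3, 'k')): offset=0, physical=[A,B,C,k,E,F,G,H], logical=[A,B,C,k,E,F,G,H]
After op 2 (rotate(+3)): offset=3, physical=[A,B,C,k,E,F,G,H], logical=[k,E,F,G,H,A,B,C]
After op 3 (rotate(-2)): offset=1, physical=[A,B,C,k,E,F,G,H], logical=[B,C,k,E,F,G,H,A]
After op 4 (rotate(+3)): offset=4, physical=[A,B,C,k,E,F,G,H], logical=[E,F,G,H,A,B,C,k]
After op 5 (rotate(+3)): offset=7, physical=[A,B,C,k,E,F,G,H], logical=[H,A,B,C,k,E,F,G]
After op 6 (rotate(-3)): offset=4, physical=[A,B,C,k,E,F,G,H], logical=[E,F,G,H,A,B,C,k]
After op 7 (rotate(-1)): offset=3, physical=[A,B,C,k,E,F,G,H], logical=[k,E,F,G,H,A,B,C]
After op 8 (replace(4, 'i')): offset=3, physical=[A,B,C,k,E,F,G,i], logical=[k,E,F,G,i,A,B,C]
After op 9 (swap(1, 2)): offset=3, physical=[A,B,C,k,F,E,G,i], logical=[k,F,E,G,i,A,B,C]
After op 10 (rotate(+3)): offset=6, physical=[A,B,C,k,F,E,G,i], logical=[G,i,A,B,C,k,F,E]

Answer: 6 G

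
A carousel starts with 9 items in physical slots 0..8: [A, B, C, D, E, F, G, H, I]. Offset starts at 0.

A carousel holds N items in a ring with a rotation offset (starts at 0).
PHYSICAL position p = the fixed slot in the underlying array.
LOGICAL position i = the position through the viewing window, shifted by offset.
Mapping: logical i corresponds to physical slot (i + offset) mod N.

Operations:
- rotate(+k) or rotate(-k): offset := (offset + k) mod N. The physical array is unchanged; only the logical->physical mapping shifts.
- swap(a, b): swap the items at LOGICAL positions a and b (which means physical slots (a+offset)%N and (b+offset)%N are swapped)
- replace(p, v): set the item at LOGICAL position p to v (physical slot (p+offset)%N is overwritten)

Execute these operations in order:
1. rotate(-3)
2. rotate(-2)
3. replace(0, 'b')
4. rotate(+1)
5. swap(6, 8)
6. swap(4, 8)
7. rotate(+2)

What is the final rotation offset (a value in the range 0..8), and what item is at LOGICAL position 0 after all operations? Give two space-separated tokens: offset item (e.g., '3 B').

After op 1 (rotate(-3)): offset=6, physical=[A,B,C,D,E,F,G,H,I], logical=[G,H,I,A,B,C,D,E,F]
After op 2 (rotate(-2)): offset=4, physical=[A,B,C,D,E,F,G,H,I], logical=[E,F,G,H,I,A,B,C,D]
After op 3 (replace(0, 'b')): offset=4, physical=[A,B,C,D,b,F,G,H,I], logical=[b,F,G,H,I,A,B,C,D]
After op 4 (rotate(+1)): offset=5, physical=[A,B,C,D,b,F,G,H,I], logical=[F,G,H,I,A,B,C,D,b]
After op 5 (swap(6, 8)): offset=5, physical=[A,B,b,D,C,F,G,H,I], logical=[F,G,H,I,A,B,b,D,C]
After op 6 (swap(4, 8)): offset=5, physical=[C,B,b,D,A,F,G,H,I], logical=[F,G,H,I,C,B,b,D,A]
After op 7 (rotate(+2)): offset=7, physical=[C,B,b,D,A,F,G,H,I], logical=[H,I,C,B,b,D,A,F,G]

Answer: 7 H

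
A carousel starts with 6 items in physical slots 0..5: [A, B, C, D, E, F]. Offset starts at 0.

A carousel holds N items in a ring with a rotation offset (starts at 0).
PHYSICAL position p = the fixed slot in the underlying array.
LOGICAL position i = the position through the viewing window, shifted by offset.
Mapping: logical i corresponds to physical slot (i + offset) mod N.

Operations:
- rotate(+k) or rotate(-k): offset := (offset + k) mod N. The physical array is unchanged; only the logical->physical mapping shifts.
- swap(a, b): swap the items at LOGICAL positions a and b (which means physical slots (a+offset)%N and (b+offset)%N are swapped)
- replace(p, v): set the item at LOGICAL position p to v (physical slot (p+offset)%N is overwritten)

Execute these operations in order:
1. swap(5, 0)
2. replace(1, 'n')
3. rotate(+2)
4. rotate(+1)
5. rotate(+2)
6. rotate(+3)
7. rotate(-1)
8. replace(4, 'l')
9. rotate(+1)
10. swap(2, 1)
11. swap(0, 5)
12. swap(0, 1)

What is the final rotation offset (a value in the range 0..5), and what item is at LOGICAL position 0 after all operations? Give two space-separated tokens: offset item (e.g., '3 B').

After op 1 (swap(5, 0)): offset=0, physical=[F,B,C,D,E,A], logical=[F,B,C,D,E,A]
After op 2 (replace(1, 'n')): offset=0, physical=[F,n,C,D,E,A], logical=[F,n,C,D,E,A]
After op 3 (rotate(+2)): offset=2, physical=[F,n,C,D,E,A], logical=[C,D,E,A,F,n]
After op 4 (rotate(+1)): offset=3, physical=[F,n,C,D,E,A], logical=[D,E,A,F,n,C]
After op 5 (rotate(+2)): offset=5, physical=[F,n,C,D,E,A], logical=[A,F,n,C,D,E]
After op 6 (rotate(+3)): offset=2, physical=[F,n,C,D,E,A], logical=[C,D,E,A,F,n]
After op 7 (rotate(-1)): offset=1, physical=[F,n,C,D,E,A], logical=[n,C,D,E,A,F]
After op 8 (replace(4, 'l')): offset=1, physical=[F,n,C,D,E,l], logical=[n,C,D,E,l,F]
After op 9 (rotate(+1)): offset=2, physical=[F,n,C,D,E,l], logical=[C,D,E,l,F,n]
After op 10 (swap(2, 1)): offset=2, physical=[F,n,C,E,D,l], logical=[C,E,D,l,F,n]
After op 11 (swap(0, 5)): offset=2, physical=[F,C,n,E,D,l], logical=[n,E,D,l,F,C]
After op 12 (swap(0, 1)): offset=2, physical=[F,C,E,n,D,l], logical=[E,n,D,l,F,C]

Answer: 2 E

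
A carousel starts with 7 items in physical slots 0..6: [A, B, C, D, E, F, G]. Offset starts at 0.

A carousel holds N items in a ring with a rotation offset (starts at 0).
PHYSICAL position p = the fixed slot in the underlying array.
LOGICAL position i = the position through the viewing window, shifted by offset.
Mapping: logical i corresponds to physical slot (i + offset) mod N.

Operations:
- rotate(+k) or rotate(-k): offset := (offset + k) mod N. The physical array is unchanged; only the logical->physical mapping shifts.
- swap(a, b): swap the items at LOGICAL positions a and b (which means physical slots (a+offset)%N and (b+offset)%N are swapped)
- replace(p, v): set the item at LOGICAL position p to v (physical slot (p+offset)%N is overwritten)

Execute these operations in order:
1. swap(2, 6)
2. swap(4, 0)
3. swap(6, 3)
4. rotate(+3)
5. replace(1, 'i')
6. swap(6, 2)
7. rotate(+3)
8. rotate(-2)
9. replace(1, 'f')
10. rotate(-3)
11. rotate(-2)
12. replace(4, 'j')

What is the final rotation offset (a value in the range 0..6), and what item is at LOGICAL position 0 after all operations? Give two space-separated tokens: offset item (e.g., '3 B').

Answer: 6 D

Derivation:
After op 1 (swap(2, 6)): offset=0, physical=[A,B,G,D,E,F,C], logical=[A,B,G,D,E,F,C]
After op 2 (swap(4, 0)): offset=0, physical=[E,B,G,D,A,F,C], logical=[E,B,G,D,A,F,C]
After op 3 (swap(6, 3)): offset=0, physical=[E,B,G,C,A,F,D], logical=[E,B,G,C,A,F,D]
After op 4 (rotate(+3)): offset=3, physical=[E,B,G,C,A,F,D], logical=[C,A,F,D,E,B,G]
After op 5 (replace(1, 'i')): offset=3, physical=[E,B,G,C,i,F,D], logical=[C,i,F,D,E,B,G]
After op 6 (swap(6, 2)): offset=3, physical=[E,B,F,C,i,G,D], logical=[C,i,G,D,E,B,F]
After op 7 (rotate(+3)): offset=6, physical=[E,B,F,C,i,G,D], logical=[D,E,B,F,C,i,G]
After op 8 (rotate(-2)): offset=4, physical=[E,B,F,C,i,G,D], logical=[i,G,D,E,B,F,C]
After op 9 (replace(1, 'f')): offset=4, physical=[E,B,F,C,i,f,D], logical=[i,f,D,E,B,F,C]
After op 10 (rotate(-3)): offset=1, physical=[E,B,F,C,i,f,D], logical=[B,F,C,i,f,D,E]
After op 11 (rotate(-2)): offset=6, physical=[E,B,F,C,i,f,D], logical=[D,E,B,F,C,i,f]
After op 12 (replace(4, 'j')): offset=6, physical=[E,B,F,j,i,f,D], logical=[D,E,B,F,j,i,f]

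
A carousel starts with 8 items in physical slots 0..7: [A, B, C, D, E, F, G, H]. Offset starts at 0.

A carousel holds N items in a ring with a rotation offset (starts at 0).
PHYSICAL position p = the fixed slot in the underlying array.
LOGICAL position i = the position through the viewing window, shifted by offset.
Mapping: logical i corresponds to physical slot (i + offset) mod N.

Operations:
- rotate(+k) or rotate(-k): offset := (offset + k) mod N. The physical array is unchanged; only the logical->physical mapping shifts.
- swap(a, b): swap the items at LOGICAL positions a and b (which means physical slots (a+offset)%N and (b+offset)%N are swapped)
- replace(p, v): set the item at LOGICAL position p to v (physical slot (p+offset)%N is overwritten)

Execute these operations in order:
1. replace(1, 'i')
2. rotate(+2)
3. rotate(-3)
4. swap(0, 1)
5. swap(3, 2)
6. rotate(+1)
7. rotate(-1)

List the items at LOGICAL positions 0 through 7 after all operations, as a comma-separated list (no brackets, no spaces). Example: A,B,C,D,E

After op 1 (replace(1, 'i')): offset=0, physical=[A,i,C,D,E,F,G,H], logical=[A,i,C,D,E,F,G,H]
After op 2 (rotate(+2)): offset=2, physical=[A,i,C,D,E,F,G,H], logical=[C,D,E,F,G,H,A,i]
After op 3 (rotate(-3)): offset=7, physical=[A,i,C,D,E,F,G,H], logical=[H,A,i,C,D,E,F,G]
After op 4 (swap(0, 1)): offset=7, physical=[H,i,C,D,E,F,G,A], logical=[A,H,i,C,D,E,F,G]
After op 5 (swap(3, 2)): offset=7, physical=[H,C,i,D,E,F,G,A], logical=[A,H,C,i,D,E,F,G]
After op 6 (rotate(+1)): offset=0, physical=[H,C,i,D,E,F,G,A], logical=[H,C,i,D,E,F,G,A]
After op 7 (rotate(-1)): offset=7, physical=[H,C,i,D,E,F,G,A], logical=[A,H,C,i,D,E,F,G]

Answer: A,H,C,i,D,E,F,G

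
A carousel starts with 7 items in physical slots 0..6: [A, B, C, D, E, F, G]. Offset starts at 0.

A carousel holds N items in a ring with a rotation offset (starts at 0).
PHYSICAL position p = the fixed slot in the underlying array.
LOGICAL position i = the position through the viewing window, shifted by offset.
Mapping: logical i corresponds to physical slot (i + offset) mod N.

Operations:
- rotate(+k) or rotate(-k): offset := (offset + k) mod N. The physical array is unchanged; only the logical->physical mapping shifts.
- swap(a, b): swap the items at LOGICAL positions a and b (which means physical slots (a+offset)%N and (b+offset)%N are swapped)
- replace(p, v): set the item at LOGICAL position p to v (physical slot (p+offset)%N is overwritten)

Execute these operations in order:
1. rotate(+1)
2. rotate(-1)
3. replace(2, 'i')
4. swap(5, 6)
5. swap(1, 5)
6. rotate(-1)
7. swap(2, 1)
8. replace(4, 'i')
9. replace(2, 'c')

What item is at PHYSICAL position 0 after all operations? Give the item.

After op 1 (rotate(+1)): offset=1, physical=[A,B,C,D,E,F,G], logical=[B,C,D,E,F,G,A]
After op 2 (rotate(-1)): offset=0, physical=[A,B,C,D,E,F,G], logical=[A,B,C,D,E,F,G]
After op 3 (replace(2, 'i')): offset=0, physical=[A,B,i,D,E,F,G], logical=[A,B,i,D,E,F,G]
After op 4 (swap(5, 6)): offset=0, physical=[A,B,i,D,E,G,F], logical=[A,B,i,D,E,G,F]
After op 5 (swap(1, 5)): offset=0, physical=[A,G,i,D,E,B,F], logical=[A,G,i,D,E,B,F]
After op 6 (rotate(-1)): offset=6, physical=[A,G,i,D,E,B,F], logical=[F,A,G,i,D,E,B]
After op 7 (swap(2, 1)): offset=6, physical=[G,A,i,D,E,B,F], logical=[F,G,A,i,D,E,B]
After op 8 (replace(4, 'i')): offset=6, physical=[G,A,i,i,E,B,F], logical=[F,G,A,i,i,E,B]
After op 9 (replace(2, 'c')): offset=6, physical=[G,c,i,i,E,B,F], logical=[F,G,c,i,i,E,B]

Answer: G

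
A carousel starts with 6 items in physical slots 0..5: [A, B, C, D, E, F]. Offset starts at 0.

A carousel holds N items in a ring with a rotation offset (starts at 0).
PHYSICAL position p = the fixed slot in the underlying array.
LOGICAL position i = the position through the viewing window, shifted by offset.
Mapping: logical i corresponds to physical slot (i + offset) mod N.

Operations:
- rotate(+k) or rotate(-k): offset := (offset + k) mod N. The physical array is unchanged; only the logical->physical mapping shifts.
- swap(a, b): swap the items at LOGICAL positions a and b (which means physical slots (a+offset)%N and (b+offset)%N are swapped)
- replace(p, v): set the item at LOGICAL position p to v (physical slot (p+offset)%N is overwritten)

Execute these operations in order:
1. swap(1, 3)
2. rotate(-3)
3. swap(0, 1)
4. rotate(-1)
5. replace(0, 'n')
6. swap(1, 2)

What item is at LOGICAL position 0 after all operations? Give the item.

After op 1 (swap(1, 3)): offset=0, physical=[A,D,C,B,E,F], logical=[A,D,C,B,E,F]
After op 2 (rotate(-3)): offset=3, physical=[A,D,C,B,E,F], logical=[B,E,F,A,D,C]
After op 3 (swap(0, 1)): offset=3, physical=[A,D,C,E,B,F], logical=[E,B,F,A,D,C]
After op 4 (rotate(-1)): offset=2, physical=[A,D,C,E,B,F], logical=[C,E,B,F,A,D]
After op 5 (replace(0, 'n')): offset=2, physical=[A,D,n,E,B,F], logical=[n,E,B,F,A,D]
After op 6 (swap(1, 2)): offset=2, physical=[A,D,n,B,E,F], logical=[n,B,E,F,A,D]

Answer: n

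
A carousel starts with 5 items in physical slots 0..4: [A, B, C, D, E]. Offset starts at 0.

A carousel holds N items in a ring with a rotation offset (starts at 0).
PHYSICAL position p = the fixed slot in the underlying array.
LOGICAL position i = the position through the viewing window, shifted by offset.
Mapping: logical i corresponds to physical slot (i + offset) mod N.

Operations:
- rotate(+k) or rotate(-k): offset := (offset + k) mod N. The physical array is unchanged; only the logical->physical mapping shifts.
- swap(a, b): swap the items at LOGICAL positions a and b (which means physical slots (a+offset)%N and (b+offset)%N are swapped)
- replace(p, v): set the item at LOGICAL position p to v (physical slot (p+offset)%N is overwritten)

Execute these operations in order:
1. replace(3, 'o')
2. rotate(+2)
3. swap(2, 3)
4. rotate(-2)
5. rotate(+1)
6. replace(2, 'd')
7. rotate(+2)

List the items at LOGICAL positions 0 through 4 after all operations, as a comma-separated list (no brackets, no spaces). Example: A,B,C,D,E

Answer: d,A,E,B,C

Derivation:
After op 1 (replace(3, 'o')): offset=0, physical=[A,B,C,o,E], logical=[A,B,C,o,E]
After op 2 (rotate(+2)): offset=2, physical=[A,B,C,o,E], logical=[C,o,E,A,B]
After op 3 (swap(2, 3)): offset=2, physical=[E,B,C,o,A], logical=[C,o,A,E,B]
After op 4 (rotate(-2)): offset=0, physical=[E,B,C,o,A], logical=[E,B,C,o,A]
After op 5 (rotate(+1)): offset=1, physical=[E,B,C,o,A], logical=[B,C,o,A,E]
After op 6 (replace(2, 'd')): offset=1, physical=[E,B,C,d,A], logical=[B,C,d,A,E]
After op 7 (rotate(+2)): offset=3, physical=[E,B,C,d,A], logical=[d,A,E,B,C]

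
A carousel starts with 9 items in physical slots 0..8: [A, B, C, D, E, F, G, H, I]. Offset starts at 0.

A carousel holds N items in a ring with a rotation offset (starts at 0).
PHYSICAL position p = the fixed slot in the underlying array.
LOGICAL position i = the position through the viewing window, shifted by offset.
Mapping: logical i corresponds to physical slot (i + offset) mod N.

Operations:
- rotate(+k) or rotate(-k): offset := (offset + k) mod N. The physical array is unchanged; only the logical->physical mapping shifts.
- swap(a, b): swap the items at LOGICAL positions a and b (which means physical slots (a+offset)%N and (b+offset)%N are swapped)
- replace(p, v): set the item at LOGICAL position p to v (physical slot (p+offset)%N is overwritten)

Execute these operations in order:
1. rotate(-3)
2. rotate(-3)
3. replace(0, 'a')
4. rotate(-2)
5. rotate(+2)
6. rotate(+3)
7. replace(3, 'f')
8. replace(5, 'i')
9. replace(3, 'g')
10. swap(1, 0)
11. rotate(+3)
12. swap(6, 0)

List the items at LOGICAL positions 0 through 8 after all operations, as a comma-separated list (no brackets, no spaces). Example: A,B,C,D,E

After op 1 (rotate(-3)): offset=6, physical=[A,B,C,D,E,F,G,H,I], logical=[G,H,I,A,B,C,D,E,F]
After op 2 (rotate(-3)): offset=3, physical=[A,B,C,D,E,F,G,H,I], logical=[D,E,F,G,H,I,A,B,C]
After op 3 (replace(0, 'a')): offset=3, physical=[A,B,C,a,E,F,G,H,I], logical=[a,E,F,G,H,I,A,B,C]
After op 4 (rotate(-2)): offset=1, physical=[A,B,C,a,E,F,G,H,I], logical=[B,C,a,E,F,G,H,I,A]
After op 5 (rotate(+2)): offset=3, physical=[A,B,C,a,E,F,G,H,I], logical=[a,E,F,G,H,I,A,B,C]
After op 6 (rotate(+3)): offset=6, physical=[A,B,C,a,E,F,G,H,I], logical=[G,H,I,A,B,C,a,E,F]
After op 7 (replace(3, 'f')): offset=6, physical=[f,B,C,a,E,F,G,H,I], logical=[G,H,I,f,B,C,a,E,F]
After op 8 (replace(5, 'i')): offset=6, physical=[f,B,i,a,E,F,G,H,I], logical=[G,H,I,f,B,i,a,E,F]
After op 9 (replace(3, 'g')): offset=6, physical=[g,B,i,a,E,F,G,H,I], logical=[G,H,I,g,B,i,a,E,F]
After op 10 (swap(1, 0)): offset=6, physical=[g,B,i,a,E,F,H,G,I], logical=[H,G,I,g,B,i,a,E,F]
After op 11 (rotate(+3)): offset=0, physical=[g,B,i,a,E,F,H,G,I], logical=[g,B,i,a,E,F,H,G,I]
After op 12 (swap(6, 0)): offset=0, physical=[H,B,i,a,E,F,g,G,I], logical=[H,B,i,a,E,F,g,G,I]

Answer: H,B,i,a,E,F,g,G,I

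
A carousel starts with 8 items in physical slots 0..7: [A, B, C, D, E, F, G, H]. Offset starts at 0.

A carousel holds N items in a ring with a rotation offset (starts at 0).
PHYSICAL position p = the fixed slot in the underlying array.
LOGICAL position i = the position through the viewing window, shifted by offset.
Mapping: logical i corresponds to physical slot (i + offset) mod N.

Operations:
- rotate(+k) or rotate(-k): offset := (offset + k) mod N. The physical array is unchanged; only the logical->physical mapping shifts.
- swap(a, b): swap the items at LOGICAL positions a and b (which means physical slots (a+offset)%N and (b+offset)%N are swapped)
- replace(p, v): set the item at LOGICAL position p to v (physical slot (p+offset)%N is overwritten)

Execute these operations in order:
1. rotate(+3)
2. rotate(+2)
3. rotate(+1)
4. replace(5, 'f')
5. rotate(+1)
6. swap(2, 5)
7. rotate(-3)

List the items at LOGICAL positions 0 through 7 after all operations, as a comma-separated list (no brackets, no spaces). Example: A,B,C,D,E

After op 1 (rotate(+3)): offset=3, physical=[A,B,C,D,E,F,G,H], logical=[D,E,F,G,H,A,B,C]
After op 2 (rotate(+2)): offset=5, physical=[A,B,C,D,E,F,G,H], logical=[F,G,H,A,B,C,D,E]
After op 3 (rotate(+1)): offset=6, physical=[A,B,C,D,E,F,G,H], logical=[G,H,A,B,C,D,E,F]
After op 4 (replace(5, 'f')): offset=6, physical=[A,B,C,f,E,F,G,H], logical=[G,H,A,B,C,f,E,F]
After op 5 (rotate(+1)): offset=7, physical=[A,B,C,f,E,F,G,H], logical=[H,A,B,C,f,E,F,G]
After op 6 (swap(2, 5)): offset=7, physical=[A,E,C,f,B,F,G,H], logical=[H,A,E,C,f,B,F,G]
After op 7 (rotate(-3)): offset=4, physical=[A,E,C,f,B,F,G,H], logical=[B,F,G,H,A,E,C,f]

Answer: B,F,G,H,A,E,C,f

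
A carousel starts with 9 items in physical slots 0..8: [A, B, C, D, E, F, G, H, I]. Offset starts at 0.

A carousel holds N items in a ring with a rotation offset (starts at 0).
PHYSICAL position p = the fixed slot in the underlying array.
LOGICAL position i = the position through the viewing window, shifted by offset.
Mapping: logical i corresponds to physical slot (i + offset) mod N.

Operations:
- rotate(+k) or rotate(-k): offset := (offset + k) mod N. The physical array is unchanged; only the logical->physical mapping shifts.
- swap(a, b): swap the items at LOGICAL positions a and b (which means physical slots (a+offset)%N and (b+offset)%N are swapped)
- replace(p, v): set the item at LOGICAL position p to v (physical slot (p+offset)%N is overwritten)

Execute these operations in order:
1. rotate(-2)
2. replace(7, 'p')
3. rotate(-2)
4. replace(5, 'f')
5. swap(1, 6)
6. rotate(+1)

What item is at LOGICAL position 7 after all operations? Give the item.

After op 1 (rotate(-2)): offset=7, physical=[A,B,C,D,E,F,G,H,I], logical=[H,I,A,B,C,D,E,F,G]
After op 2 (replace(7, 'p')): offset=7, physical=[A,B,C,D,E,p,G,H,I], logical=[H,I,A,B,C,D,E,p,G]
After op 3 (rotate(-2)): offset=5, physical=[A,B,C,D,E,p,G,H,I], logical=[p,G,H,I,A,B,C,D,E]
After op 4 (replace(5, 'f')): offset=5, physical=[A,f,C,D,E,p,G,H,I], logical=[p,G,H,I,A,f,C,D,E]
After op 5 (swap(1, 6)): offset=5, physical=[A,f,G,D,E,p,C,H,I], logical=[p,C,H,I,A,f,G,D,E]
After op 6 (rotate(+1)): offset=6, physical=[A,f,G,D,E,p,C,H,I], logical=[C,H,I,A,f,G,D,E,p]

Answer: E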